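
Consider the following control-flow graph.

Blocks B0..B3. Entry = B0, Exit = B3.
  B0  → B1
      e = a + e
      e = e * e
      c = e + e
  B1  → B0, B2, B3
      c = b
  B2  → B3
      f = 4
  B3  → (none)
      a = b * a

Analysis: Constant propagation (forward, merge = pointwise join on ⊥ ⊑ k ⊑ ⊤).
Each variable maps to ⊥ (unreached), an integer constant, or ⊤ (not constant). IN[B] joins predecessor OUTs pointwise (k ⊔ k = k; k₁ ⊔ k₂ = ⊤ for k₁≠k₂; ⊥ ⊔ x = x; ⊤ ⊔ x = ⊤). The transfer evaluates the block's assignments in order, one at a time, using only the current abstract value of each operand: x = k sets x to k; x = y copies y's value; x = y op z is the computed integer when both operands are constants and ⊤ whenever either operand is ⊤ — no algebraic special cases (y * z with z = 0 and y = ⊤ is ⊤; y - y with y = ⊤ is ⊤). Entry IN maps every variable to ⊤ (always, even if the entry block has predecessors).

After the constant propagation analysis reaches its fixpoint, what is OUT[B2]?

Answer: {a: ⊤, b: ⊤, c: ⊤, d: ⊤, e: ⊤, f: 4}

Trace:
Per-block solution:
  B0:   IN=(all ⊤)   OUT=(all ⊤)
  B1:   IN=(all ⊤)   OUT=(all ⊤)
  B2:   IN=(all ⊤)   OUT={f:4; rest ⊤}
  B3:   IN=(all ⊤)   OUT=(all ⊤)

Merge at B2: IN[B2] = OUT[B1] = {a: ⊤, b: ⊤, c: ⊤, d: ⊤, e: ⊤, f: ⊤}
Applying B2's transfer function to that IN value gives OUT[B2] (row B2 above).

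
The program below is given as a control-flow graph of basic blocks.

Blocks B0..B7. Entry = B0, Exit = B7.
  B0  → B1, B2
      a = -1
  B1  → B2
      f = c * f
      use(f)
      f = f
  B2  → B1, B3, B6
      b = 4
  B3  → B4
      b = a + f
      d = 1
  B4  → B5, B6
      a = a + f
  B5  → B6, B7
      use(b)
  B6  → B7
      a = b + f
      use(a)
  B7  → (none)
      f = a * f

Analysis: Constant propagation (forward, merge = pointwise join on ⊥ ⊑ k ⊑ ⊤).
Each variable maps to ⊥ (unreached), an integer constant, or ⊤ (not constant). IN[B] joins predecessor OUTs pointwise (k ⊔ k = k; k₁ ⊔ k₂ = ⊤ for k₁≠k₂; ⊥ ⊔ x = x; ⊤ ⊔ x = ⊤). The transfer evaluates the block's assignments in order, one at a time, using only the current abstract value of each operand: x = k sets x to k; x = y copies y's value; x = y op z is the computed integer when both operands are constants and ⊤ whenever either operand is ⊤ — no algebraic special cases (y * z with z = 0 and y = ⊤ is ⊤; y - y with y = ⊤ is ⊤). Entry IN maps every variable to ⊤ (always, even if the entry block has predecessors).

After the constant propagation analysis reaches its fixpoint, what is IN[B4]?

Per-block solution:
  B0:  IN=(all ⊤)  OUT={a:-1; rest ⊤}
  B1:  IN={a:-1; rest ⊤}  OUT={a:-1; rest ⊤}
  B2:  IN={a:-1; rest ⊤}  OUT={a:-1, b:4; rest ⊤}
  B3:  IN={a:-1, b:4; rest ⊤}  OUT={a:-1, d:1; rest ⊤}
  B4:  IN={a:-1, d:1; rest ⊤}  OUT={d:1; rest ⊤}
  B5:  IN={d:1; rest ⊤}  OUT={d:1; rest ⊤}
  B6:  IN=(all ⊤)  OUT=(all ⊤)
  B7:  IN=(all ⊤)  OUT=(all ⊤)

Merge at B4: IN[B4] = OUT[B3] = {a: -1, b: ⊤, c: ⊤, d: 1, e: ⊤, f: ⊤}

Answer: {a: -1, b: ⊤, c: ⊤, d: 1, e: ⊤, f: ⊤}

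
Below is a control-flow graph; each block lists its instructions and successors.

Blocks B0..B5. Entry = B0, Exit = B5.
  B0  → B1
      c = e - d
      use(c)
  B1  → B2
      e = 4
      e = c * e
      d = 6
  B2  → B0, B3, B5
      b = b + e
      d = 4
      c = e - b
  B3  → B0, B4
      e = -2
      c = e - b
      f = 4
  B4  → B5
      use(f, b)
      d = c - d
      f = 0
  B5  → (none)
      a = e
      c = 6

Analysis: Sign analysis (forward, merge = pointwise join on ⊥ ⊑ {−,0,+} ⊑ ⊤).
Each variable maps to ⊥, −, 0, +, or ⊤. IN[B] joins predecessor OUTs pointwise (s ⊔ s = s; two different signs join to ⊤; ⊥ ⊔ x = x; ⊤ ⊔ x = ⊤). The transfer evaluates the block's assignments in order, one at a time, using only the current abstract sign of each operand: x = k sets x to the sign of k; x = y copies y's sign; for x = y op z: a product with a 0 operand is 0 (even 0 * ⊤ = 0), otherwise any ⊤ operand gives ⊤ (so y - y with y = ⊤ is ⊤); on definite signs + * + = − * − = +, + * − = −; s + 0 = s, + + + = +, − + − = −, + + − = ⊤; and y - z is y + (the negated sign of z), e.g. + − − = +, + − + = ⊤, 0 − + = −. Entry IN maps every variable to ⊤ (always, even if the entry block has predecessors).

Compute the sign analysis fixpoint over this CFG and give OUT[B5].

Per-block solution:
  B0: | IN=(all ⊤) | OUT=(all ⊤)
  B1: | IN=(all ⊤) | OUT={d:+; rest ⊤}
  B2: | IN={d:+; rest ⊤} | OUT={d:+; rest ⊤}
  B3: | IN={d:+; rest ⊤} | OUT={d:+, e:-, f:+; rest ⊤}
  B4: | IN={d:+, e:-, f:+; rest ⊤} | OUT={e:-, f:0; rest ⊤}
  B5: | IN=(all ⊤) | OUT={c:+; rest ⊤}

Merge at B5: IN[B5] = OUT[B2] ⊔ OUT[B4] = {a: ⊤, b: ⊤, c: ⊤, d: ⊤, e: ⊤, f: ⊤}
Applying B5's transfer function to that IN value gives OUT[B5] (row B5 above).

Answer: {a: ⊤, b: ⊤, c: +, d: ⊤, e: ⊤, f: ⊤}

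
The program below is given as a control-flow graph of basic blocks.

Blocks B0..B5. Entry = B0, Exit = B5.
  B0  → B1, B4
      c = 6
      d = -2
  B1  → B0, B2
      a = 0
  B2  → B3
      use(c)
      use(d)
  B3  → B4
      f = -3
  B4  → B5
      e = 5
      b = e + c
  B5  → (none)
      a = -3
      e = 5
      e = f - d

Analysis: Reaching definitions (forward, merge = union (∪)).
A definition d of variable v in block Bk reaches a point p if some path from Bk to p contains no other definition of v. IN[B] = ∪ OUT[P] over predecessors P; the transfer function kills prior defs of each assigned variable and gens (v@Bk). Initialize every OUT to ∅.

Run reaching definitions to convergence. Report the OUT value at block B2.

Fixpoint table:
  B0:  IN={a@B1, c@B0, d@B0}  OUT={a@B1, c@B0, d@B0}
  B1:  IN={a@B1, c@B0, d@B0}  OUT={a@B1, c@B0, d@B0}
  B2:  IN={a@B1, c@B0, d@B0}  OUT={a@B1, c@B0, d@B0}
  B3:  IN={a@B1, c@B0, d@B0}  OUT={a@B1, c@B0, d@B0, f@B3}
  B4:  IN={a@B1, c@B0, d@B0, f@B3}  OUT={a@B1, b@B4, c@B0, d@B0, e@B4, f@B3}
  B5:  IN={a@B1, b@B4, c@B0, d@B0, e@B4, f@B3}  OUT={a@B5, b@B4, c@B0, d@B0, e@B5, f@B3}

Merge at B2: IN[B2] = OUT[B1] = {a@B1, c@B0, d@B0}
Applying B2's transfer function to that IN value gives OUT[B2] (row B2 above).

Answer: {a@B1, c@B0, d@B0}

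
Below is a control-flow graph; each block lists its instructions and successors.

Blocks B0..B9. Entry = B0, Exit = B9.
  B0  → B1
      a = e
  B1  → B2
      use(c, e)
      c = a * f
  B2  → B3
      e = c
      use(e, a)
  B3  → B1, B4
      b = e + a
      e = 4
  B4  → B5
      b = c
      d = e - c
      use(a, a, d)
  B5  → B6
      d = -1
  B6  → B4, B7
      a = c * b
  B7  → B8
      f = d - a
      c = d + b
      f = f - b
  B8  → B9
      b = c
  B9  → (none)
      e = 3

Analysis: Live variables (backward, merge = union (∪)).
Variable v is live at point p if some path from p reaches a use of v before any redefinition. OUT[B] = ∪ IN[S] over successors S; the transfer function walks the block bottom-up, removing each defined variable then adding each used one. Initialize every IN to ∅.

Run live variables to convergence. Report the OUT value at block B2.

Answer: {a, c, e, f}

Derivation:
Per-block solution:
  B0:   IN={c, e, f}   OUT={a, c, e, f}
  B1:   IN={a, c, e, f}   OUT={a, c, f}
  B2:   IN={a, c, f}   OUT={a, c, e, f}
  B3:   IN={a, c, e, f}   OUT={a, c, e, f}
  B4:   IN={a, c, e}   OUT={b, c, e}
  B5:   IN={b, c, e}   OUT={b, c, d, e}
  B6:   IN={b, c, d, e}   OUT={a, b, c, d, e}
  B7:   IN={a, b, d}   OUT={c}
  B8:   IN={c}   OUT={}
  B9:   IN={}   OUT={}

Merge at B2: OUT[B2] = IN[B3] = {a, c, e, f}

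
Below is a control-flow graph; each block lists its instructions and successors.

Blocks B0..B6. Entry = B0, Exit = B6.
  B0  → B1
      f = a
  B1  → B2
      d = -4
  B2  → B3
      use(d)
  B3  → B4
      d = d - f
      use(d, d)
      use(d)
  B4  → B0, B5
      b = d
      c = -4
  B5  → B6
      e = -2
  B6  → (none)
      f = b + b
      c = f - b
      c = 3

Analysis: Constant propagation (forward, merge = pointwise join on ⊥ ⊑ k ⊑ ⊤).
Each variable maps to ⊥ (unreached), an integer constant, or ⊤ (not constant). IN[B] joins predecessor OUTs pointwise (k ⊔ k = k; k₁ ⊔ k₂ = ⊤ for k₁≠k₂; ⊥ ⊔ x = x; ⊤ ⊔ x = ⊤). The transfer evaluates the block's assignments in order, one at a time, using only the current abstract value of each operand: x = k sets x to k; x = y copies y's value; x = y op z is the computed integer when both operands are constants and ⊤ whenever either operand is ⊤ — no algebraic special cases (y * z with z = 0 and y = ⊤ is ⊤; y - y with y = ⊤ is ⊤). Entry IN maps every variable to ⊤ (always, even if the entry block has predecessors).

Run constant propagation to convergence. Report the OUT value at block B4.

Per-block solution:
  B0:  IN=(all ⊤)  OUT=(all ⊤)
  B1:  IN=(all ⊤)  OUT={d:-4; rest ⊤}
  B2:  IN={d:-4; rest ⊤}  OUT={d:-4; rest ⊤}
  B3:  IN={d:-4; rest ⊤}  OUT=(all ⊤)
  B4:  IN=(all ⊤)  OUT={c:-4; rest ⊤}
  B5:  IN={c:-4; rest ⊤}  OUT={c:-4, e:-2; rest ⊤}
  B6:  IN={c:-4, e:-2; rest ⊤}  OUT={c:3, e:-2; rest ⊤}

Merge at B4: IN[B4] = OUT[B3] = {a: ⊤, b: ⊤, c: ⊤, d: ⊤, e: ⊤, f: ⊤}
Applying B4's transfer function to that IN value gives OUT[B4] (row B4 above).

Answer: {a: ⊤, b: ⊤, c: -4, d: ⊤, e: ⊤, f: ⊤}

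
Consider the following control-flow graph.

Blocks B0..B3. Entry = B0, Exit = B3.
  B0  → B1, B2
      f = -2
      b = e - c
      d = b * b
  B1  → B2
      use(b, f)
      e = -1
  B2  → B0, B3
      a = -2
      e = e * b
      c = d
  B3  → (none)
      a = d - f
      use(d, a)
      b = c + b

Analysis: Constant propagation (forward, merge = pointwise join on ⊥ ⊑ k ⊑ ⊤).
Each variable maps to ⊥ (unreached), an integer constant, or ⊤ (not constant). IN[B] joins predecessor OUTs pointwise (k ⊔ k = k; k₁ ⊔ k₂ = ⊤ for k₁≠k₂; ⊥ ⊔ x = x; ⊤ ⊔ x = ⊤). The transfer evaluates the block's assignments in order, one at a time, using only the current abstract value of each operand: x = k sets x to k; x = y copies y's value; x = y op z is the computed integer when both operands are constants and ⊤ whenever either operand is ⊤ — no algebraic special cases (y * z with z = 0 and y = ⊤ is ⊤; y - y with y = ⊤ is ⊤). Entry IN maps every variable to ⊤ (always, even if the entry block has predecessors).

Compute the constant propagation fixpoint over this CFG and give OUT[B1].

Converged values:
  B0:  IN=(all ⊤)  OUT={f:-2; rest ⊤}
  B1:  IN={f:-2; rest ⊤}  OUT={e:-1, f:-2; rest ⊤}
  B2:  IN={f:-2; rest ⊤}  OUT={a:-2, f:-2; rest ⊤}
  B3:  IN={a:-2, f:-2; rest ⊤}  OUT={f:-2; rest ⊤}

Merge at B1: IN[B1] = OUT[B0] = {a: ⊤, b: ⊤, c: ⊤, d: ⊤, e: ⊤, f: -2}
Applying B1's transfer function to that IN value gives OUT[B1] (row B1 above).

Answer: {a: ⊤, b: ⊤, c: ⊤, d: ⊤, e: -1, f: -2}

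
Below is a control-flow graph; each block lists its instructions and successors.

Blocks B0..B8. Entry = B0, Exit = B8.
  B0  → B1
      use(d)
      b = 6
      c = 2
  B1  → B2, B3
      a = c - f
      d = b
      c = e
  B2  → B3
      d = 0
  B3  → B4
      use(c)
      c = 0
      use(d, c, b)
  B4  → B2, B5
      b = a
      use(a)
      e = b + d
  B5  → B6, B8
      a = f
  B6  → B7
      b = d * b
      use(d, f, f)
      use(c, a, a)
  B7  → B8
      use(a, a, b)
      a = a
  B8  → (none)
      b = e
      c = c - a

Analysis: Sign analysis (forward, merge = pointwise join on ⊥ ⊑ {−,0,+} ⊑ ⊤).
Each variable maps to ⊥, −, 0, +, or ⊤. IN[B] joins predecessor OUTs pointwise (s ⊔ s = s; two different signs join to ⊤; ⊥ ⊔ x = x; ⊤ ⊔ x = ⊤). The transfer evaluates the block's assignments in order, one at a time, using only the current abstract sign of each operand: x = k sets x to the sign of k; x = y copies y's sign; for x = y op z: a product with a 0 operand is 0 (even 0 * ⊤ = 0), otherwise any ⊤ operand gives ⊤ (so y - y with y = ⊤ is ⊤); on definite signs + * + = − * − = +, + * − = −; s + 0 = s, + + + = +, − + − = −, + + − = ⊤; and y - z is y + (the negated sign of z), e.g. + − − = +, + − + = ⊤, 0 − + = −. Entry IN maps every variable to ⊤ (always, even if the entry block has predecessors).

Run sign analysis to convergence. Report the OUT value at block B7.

Answer: {a: ⊤, b: ⊤, c: 0, d: ⊤, e: ⊤, f: ⊤}

Trace:
Converged values:
  B0:   IN=(all ⊤)   OUT={b:+, c:+; rest ⊤}
  B1:   IN={b:+, c:+; rest ⊤}   OUT={b:+, d:+; rest ⊤}
  B2:   IN=(all ⊤)   OUT={d:0; rest ⊤}
  B3:   IN=(all ⊤)   OUT={c:0; rest ⊤}
  B4:   IN={c:0; rest ⊤}   OUT={c:0; rest ⊤}
  B5:   IN={c:0; rest ⊤}   OUT={c:0; rest ⊤}
  B6:   IN={c:0; rest ⊤}   OUT={c:0; rest ⊤}
  B7:   IN={c:0; rest ⊤}   OUT={c:0; rest ⊤}
  B8:   IN={c:0; rest ⊤}   OUT=(all ⊤)

Merge at B7: IN[B7] = OUT[B6] = {a: ⊤, b: ⊤, c: 0, d: ⊤, e: ⊤, f: ⊤}
Applying B7's transfer function to that IN value gives OUT[B7] (row B7 above).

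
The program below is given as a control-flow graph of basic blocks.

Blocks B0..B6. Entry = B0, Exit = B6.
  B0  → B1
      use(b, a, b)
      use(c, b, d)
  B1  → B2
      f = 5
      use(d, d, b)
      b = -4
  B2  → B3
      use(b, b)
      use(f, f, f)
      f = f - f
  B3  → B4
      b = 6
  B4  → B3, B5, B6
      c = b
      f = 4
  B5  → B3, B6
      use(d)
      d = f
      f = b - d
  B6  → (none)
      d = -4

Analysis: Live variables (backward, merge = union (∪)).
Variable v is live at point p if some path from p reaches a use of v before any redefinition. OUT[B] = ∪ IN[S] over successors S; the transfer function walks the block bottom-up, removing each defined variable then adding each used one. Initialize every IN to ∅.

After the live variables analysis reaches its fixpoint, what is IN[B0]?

Answer: {a, b, c, d}

Derivation:
Converged values:
  B0: | IN={a, b, c, d} | OUT={b, d}
  B1: | IN={b, d} | OUT={b, d, f}
  B2: | IN={b, d, f} | OUT={d}
  B3: | IN={d} | OUT={b, d}
  B4: | IN={b, d} | OUT={b, d, f}
  B5: | IN={b, d, f} | OUT={d}
  B6: | IN={} | OUT={}

Merge at B0: OUT[B0] = IN[B1] = {b, d}
Applying B0's transfer function to that OUT value gives IN[B0] (row B0 above).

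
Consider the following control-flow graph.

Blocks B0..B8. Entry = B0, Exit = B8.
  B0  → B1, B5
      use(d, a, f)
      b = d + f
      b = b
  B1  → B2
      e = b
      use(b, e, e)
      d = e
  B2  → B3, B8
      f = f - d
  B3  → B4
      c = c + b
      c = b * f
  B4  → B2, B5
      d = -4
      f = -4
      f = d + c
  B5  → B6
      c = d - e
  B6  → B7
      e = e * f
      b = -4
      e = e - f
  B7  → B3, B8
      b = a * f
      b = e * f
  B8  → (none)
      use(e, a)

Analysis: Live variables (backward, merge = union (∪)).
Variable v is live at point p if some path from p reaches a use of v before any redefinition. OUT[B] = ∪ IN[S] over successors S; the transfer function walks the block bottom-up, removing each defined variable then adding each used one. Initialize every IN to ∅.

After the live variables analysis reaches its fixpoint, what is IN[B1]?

Answer: {a, b, c, f}

Trace:
Converged values:
  B0: | IN={a, c, d, e, f} | OUT={a, b, c, d, e, f}
  B1: | IN={a, b, c, f} | OUT={a, b, c, d, e, f}
  B2: | IN={a, b, c, d, e, f} | OUT={a, b, c, e, f}
  B3: | IN={a, b, c, e, f} | OUT={a, b, c, e}
  B4: | IN={a, b, c, e} | OUT={a, b, c, d, e, f}
  B5: | IN={a, d, e, f} | OUT={a, c, e, f}
  B6: | IN={a, c, e, f} | OUT={a, c, e, f}
  B7: | IN={a, c, e, f} | OUT={a, b, c, e, f}
  B8: | IN={a, e} | OUT={}

Merge at B1: OUT[B1] = IN[B2] = {a, b, c, d, e, f}
Applying B1's transfer function to that OUT value gives IN[B1] (row B1 above).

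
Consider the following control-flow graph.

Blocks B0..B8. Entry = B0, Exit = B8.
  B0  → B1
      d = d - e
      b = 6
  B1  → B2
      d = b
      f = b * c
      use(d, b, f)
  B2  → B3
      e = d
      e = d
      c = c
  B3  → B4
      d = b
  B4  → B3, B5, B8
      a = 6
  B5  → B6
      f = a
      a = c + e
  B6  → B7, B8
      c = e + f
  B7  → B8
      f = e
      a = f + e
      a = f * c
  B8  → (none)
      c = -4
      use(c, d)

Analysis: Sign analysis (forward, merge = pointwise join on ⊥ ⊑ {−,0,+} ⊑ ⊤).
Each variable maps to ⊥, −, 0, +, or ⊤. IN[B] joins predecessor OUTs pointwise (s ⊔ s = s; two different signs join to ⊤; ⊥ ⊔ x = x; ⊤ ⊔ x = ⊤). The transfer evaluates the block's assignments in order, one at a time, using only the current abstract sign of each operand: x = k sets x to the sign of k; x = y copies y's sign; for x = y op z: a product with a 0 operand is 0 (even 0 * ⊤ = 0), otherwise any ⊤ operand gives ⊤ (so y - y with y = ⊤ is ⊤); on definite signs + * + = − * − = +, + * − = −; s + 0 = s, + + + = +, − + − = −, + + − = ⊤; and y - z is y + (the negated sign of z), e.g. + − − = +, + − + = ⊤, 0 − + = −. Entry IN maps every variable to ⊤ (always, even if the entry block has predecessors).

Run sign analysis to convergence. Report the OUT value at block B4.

Answer: {a: +, b: +, c: ⊤, d: +, e: +, f: ⊤}

Working:
Per-block solution:
  B0:  IN=(all ⊤)  OUT={b:+; rest ⊤}
  B1:  IN={b:+; rest ⊤}  OUT={b:+, d:+; rest ⊤}
  B2:  IN={b:+, d:+; rest ⊤}  OUT={b:+, d:+, e:+; rest ⊤}
  B3:  IN={b:+, d:+, e:+; rest ⊤}  OUT={b:+, d:+, e:+; rest ⊤}
  B4:  IN={b:+, d:+, e:+; rest ⊤}  OUT={a:+, b:+, d:+, e:+; rest ⊤}
  B5:  IN={a:+, b:+, d:+, e:+; rest ⊤}  OUT={b:+, d:+, e:+, f:+; rest ⊤}
  B6:  IN={b:+, d:+, e:+, f:+; rest ⊤}  OUT={b:+, c:+, d:+, e:+, f:+; rest ⊤}
  B7:  IN={b:+, c:+, d:+, e:+, f:+; rest ⊤}  OUT={a:+, b:+, c:+, d:+, e:+, f:+; rest ⊤}
  B8:  IN={b:+, d:+, e:+; rest ⊤}  OUT={b:+, c:-, d:+, e:+; rest ⊤}

Merge at B4: IN[B4] = OUT[B3] = {a: ⊤, b: +, c: ⊤, d: +, e: +, f: ⊤}
Applying B4's transfer function to that IN value gives OUT[B4] (row B4 above).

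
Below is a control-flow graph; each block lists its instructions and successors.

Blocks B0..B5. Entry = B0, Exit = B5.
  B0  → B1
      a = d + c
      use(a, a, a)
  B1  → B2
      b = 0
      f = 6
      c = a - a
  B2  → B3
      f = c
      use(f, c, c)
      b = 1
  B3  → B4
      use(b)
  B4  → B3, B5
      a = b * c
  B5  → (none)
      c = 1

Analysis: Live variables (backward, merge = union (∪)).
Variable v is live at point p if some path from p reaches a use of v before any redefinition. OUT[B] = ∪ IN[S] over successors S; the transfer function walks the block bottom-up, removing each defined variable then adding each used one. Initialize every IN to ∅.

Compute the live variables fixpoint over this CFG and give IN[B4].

Fixpoint table:
  B0:  IN={c, d}  OUT={a}
  B1:  IN={a}  OUT={c}
  B2:  IN={c}  OUT={b, c}
  B3:  IN={b, c}  OUT={b, c}
  B4:  IN={b, c}  OUT={b, c}
  B5:  IN={}  OUT={}

Merge at B4: OUT[B4] = IN[B3] ⊔ IN[B5] = {b, c}
Applying B4's transfer function to that OUT value gives IN[B4] (row B4 above).

Answer: {b, c}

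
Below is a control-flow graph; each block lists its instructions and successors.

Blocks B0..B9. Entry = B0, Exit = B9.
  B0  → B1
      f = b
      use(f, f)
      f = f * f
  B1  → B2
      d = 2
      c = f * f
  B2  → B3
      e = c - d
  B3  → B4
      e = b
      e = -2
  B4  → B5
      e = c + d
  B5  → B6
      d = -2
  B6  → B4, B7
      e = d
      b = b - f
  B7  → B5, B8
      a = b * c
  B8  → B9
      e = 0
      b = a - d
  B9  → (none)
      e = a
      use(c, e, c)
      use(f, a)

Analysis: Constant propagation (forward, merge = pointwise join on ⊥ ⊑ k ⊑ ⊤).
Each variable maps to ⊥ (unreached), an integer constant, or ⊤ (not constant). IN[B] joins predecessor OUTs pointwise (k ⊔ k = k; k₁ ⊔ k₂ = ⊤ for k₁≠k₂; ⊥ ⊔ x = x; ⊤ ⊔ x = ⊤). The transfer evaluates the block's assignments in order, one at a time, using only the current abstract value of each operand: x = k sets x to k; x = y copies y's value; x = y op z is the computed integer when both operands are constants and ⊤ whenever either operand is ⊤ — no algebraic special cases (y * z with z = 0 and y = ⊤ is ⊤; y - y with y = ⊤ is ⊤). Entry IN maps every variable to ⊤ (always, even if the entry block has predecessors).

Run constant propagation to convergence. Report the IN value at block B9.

Per-block solution:
  B0:   IN=(all ⊤)   OUT=(all ⊤)
  B1:   IN=(all ⊤)   OUT={d:2; rest ⊤}
  B2:   IN={d:2; rest ⊤}   OUT={d:2; rest ⊤}
  B3:   IN={d:2; rest ⊤}   OUT={d:2, e:-2; rest ⊤}
  B4:   IN={e:-2; rest ⊤}   OUT=(all ⊤)
  B5:   IN=(all ⊤)   OUT={d:-2; rest ⊤}
  B6:   IN={d:-2; rest ⊤}   OUT={d:-2, e:-2; rest ⊤}
  B7:   IN={d:-2, e:-2; rest ⊤}   OUT={d:-2, e:-2; rest ⊤}
  B8:   IN={d:-2, e:-2; rest ⊤}   OUT={d:-2, e:0; rest ⊤}
  B9:   IN={d:-2, e:0; rest ⊤}   OUT={d:-2; rest ⊤}

Merge at B9: IN[B9] = OUT[B8] = {a: ⊤, b: ⊤, c: ⊤, d: -2, e: 0, f: ⊤}

Answer: {a: ⊤, b: ⊤, c: ⊤, d: -2, e: 0, f: ⊤}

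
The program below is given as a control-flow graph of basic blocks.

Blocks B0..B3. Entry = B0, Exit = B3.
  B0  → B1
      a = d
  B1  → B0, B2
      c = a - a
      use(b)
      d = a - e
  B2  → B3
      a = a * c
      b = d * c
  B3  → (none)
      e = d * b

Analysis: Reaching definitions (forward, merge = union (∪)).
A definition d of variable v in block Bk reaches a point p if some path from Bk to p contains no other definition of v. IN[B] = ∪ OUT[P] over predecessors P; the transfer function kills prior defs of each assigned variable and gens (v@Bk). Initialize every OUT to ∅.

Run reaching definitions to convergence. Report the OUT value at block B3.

Answer: {a@B2, b@B2, c@B1, d@B1, e@B3}

Trace:
Fixpoint table:
  B0:  IN={a@B0, c@B1, d@B1}  OUT={a@B0, c@B1, d@B1}
  B1:  IN={a@B0, c@B1, d@B1}  OUT={a@B0, c@B1, d@B1}
  B2:  IN={a@B0, c@B1, d@B1}  OUT={a@B2, b@B2, c@B1, d@B1}
  B3:  IN={a@B2, b@B2, c@B1, d@B1}  OUT={a@B2, b@B2, c@B1, d@B1, e@B3}

Merge at B3: IN[B3] = OUT[B2] = {a@B2, b@B2, c@B1, d@B1}
Applying B3's transfer function to that IN value gives OUT[B3] (row B3 above).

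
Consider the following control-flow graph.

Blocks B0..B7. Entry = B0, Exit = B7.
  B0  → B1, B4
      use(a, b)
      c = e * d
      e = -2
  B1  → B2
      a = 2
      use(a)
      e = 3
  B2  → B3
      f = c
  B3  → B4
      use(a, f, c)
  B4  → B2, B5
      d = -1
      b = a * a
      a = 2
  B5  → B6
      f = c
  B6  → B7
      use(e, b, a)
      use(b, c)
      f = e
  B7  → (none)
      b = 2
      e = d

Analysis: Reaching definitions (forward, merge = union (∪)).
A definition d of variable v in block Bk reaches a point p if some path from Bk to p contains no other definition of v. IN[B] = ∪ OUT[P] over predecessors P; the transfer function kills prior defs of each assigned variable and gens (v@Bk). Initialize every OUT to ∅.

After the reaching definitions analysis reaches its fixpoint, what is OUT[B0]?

Answer: {c@B0, e@B0}

Working:
Converged values:
  B0:   IN={}   OUT={c@B0, e@B0}
  B1:   IN={c@B0, e@B0}   OUT={a@B1, c@B0, e@B1}
  B2:   IN={a@B1, a@B4, b@B4, c@B0, d@B4, e@B0, e@B1, f@B2}   OUT={a@B1, a@B4, b@B4, c@B0, d@B4, e@B0, e@B1, f@B2}
  B3:   IN={a@B1, a@B4, b@B4, c@B0, d@B4, e@B0, e@B1, f@B2}   OUT={a@B1, a@B4, b@B4, c@B0, d@B4, e@B0, e@B1, f@B2}
  B4:   IN={a@B1, a@B4, b@B4, c@B0, d@B4, e@B0, e@B1, f@B2}   OUT={a@B4, b@B4, c@B0, d@B4, e@B0, e@B1, f@B2}
  B5:   IN={a@B4, b@B4, c@B0, d@B4, e@B0, e@B1, f@B2}   OUT={a@B4, b@B4, c@B0, d@B4, e@B0, e@B1, f@B5}
  B6:   IN={a@B4, b@B4, c@B0, d@B4, e@B0, e@B1, f@B5}   OUT={a@B4, b@B4, c@B0, d@B4, e@B0, e@B1, f@B6}
  B7:   IN={a@B4, b@B4, c@B0, d@B4, e@B0, e@B1, f@B6}   OUT={a@B4, b@B7, c@B0, d@B4, e@B7, f@B6}

B0 is the boundary node: IN[B0] = {}
Applying B0's transfer function to that IN value gives OUT[B0] (row B0 above).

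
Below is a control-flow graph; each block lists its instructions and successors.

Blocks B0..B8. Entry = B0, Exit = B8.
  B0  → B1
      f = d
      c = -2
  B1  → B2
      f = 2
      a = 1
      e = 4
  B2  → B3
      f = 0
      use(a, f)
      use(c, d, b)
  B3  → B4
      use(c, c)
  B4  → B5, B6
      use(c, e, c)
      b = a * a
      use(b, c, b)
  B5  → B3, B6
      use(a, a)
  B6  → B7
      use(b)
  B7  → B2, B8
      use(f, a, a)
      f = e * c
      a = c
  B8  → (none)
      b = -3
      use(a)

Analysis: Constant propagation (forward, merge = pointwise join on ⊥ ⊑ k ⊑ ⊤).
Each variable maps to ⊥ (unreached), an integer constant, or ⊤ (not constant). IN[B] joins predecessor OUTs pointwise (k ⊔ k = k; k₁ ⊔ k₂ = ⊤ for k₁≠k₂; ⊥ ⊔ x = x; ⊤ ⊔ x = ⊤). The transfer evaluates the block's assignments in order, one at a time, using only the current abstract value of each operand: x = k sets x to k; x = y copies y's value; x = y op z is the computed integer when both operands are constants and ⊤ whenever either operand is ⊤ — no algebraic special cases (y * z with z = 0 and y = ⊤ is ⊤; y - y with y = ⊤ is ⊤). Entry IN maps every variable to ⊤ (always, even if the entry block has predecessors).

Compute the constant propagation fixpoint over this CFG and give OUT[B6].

Fixpoint table:
  B0: | IN=(all ⊤) | OUT={c:-2; rest ⊤}
  B1: | IN={c:-2; rest ⊤} | OUT={a:1, c:-2, e:4, f:2; rest ⊤}
  B2: | IN={c:-2, e:4; rest ⊤} | OUT={c:-2, e:4, f:0; rest ⊤}
  B3: | IN={c:-2, e:4, f:0; rest ⊤} | OUT={c:-2, e:4, f:0; rest ⊤}
  B4: | IN={c:-2, e:4, f:0; rest ⊤} | OUT={c:-2, e:4, f:0; rest ⊤}
  B5: | IN={c:-2, e:4, f:0; rest ⊤} | OUT={c:-2, e:4, f:0; rest ⊤}
  B6: | IN={c:-2, e:4, f:0; rest ⊤} | OUT={c:-2, e:4, f:0; rest ⊤}
  B7: | IN={c:-2, e:4, f:0; rest ⊤} | OUT={a:-2, c:-2, e:4, f:-8; rest ⊤}
  B8: | IN={a:-2, c:-2, e:4, f:-8; rest ⊤} | OUT={a:-2, b:-3, c:-2, e:4, f:-8; rest ⊤}

Merge at B6: IN[B6] = OUT[B4] ⊔ OUT[B5] = {a: ⊤, b: ⊤, c: -2, d: ⊤, e: 4, f: 0}
Applying B6's transfer function to that IN value gives OUT[B6] (row B6 above).

Answer: {a: ⊤, b: ⊤, c: -2, d: ⊤, e: 4, f: 0}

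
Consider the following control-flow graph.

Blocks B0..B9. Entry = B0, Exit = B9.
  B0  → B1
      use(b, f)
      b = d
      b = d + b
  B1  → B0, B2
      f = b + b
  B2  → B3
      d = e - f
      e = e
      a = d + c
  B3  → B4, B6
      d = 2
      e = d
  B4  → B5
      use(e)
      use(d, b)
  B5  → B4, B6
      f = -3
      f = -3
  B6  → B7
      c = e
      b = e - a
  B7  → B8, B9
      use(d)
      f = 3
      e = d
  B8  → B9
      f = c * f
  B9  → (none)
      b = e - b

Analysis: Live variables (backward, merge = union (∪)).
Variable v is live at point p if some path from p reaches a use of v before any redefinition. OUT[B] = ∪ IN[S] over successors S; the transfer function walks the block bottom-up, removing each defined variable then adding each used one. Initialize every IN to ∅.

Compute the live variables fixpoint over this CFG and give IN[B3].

Answer: {a, b}

Trace:
Fixpoint table:
  B0: | IN={b, c, d, e, f} | OUT={b, c, d, e}
  B1: | IN={b, c, d, e} | OUT={b, c, d, e, f}
  B2: | IN={b, c, e, f} | OUT={a, b}
  B3: | IN={a, b} | OUT={a, b, d, e}
  B4: | IN={a, b, d, e} | OUT={a, b, d, e}
  B5: | IN={a, b, d, e} | OUT={a, b, d, e}
  B6: | IN={a, d, e} | OUT={b, c, d}
  B7: | IN={b, c, d} | OUT={b, c, e, f}
  B8: | IN={b, c, e, f} | OUT={b, e}
  B9: | IN={b, e} | OUT={}

Merge at B3: OUT[B3] = IN[B4] ⊔ IN[B6] = {a, b, d, e}
Applying B3's transfer function to that OUT value gives IN[B3] (row B3 above).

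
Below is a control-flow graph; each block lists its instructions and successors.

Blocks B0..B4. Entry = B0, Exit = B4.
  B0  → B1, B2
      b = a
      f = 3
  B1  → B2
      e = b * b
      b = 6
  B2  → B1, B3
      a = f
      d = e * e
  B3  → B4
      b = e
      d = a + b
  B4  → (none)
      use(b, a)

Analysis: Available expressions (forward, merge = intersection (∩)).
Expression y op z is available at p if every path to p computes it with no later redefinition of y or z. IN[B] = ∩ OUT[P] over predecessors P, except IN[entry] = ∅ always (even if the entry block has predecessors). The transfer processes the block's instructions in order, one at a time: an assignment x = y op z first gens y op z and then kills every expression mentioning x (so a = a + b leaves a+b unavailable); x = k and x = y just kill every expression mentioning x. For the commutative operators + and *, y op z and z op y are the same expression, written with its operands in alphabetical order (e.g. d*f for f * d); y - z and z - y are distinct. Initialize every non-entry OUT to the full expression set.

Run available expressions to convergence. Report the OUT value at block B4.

Answer: {a+b, e*e}

Working:
Fixpoint table:
  B0: | IN={} | OUT={}
  B1: | IN={} | OUT={}
  B2: | IN={} | OUT={e*e}
  B3: | IN={e*e} | OUT={a+b, e*e}
  B4: | IN={a+b, e*e} | OUT={a+b, e*e}

Merge at B4: IN[B4] = OUT[B3] = {a+b, e*e}
Applying B4's transfer function to that IN value gives OUT[B4] (row B4 above).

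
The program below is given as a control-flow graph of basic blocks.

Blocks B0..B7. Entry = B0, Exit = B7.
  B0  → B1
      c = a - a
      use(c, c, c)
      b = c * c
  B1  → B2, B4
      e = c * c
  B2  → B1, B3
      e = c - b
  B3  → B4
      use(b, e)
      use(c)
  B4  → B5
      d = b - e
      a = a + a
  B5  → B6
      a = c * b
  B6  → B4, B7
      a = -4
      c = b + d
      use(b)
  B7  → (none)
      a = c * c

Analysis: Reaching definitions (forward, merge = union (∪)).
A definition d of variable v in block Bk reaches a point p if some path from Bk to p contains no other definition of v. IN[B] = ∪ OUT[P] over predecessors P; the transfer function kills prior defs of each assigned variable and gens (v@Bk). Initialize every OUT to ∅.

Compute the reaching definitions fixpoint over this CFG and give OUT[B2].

Answer: {b@B0, c@B0, e@B2}

Working:
Fixpoint table:
  B0:   IN={}   OUT={b@B0, c@B0}
  B1:   IN={b@B0, c@B0, e@B2}   OUT={b@B0, c@B0, e@B1}
  B2:   IN={b@B0, c@B0, e@B1}   OUT={b@B0, c@B0, e@B2}
  B3:   IN={b@B0, c@B0, e@B2}   OUT={b@B0, c@B0, e@B2}
  B4:   IN={a@B6, b@B0, c@B0, c@B6, d@B4, e@B1, e@B2}   OUT={a@B4, b@B0, c@B0, c@B6, d@B4, e@B1, e@B2}
  B5:   IN={a@B4, b@B0, c@B0, c@B6, d@B4, e@B1, e@B2}   OUT={a@B5, b@B0, c@B0, c@B6, d@B4, e@B1, e@B2}
  B6:   IN={a@B5, b@B0, c@B0, c@B6, d@B4, e@B1, e@B2}   OUT={a@B6, b@B0, c@B6, d@B4, e@B1, e@B2}
  B7:   IN={a@B6, b@B0, c@B6, d@B4, e@B1, e@B2}   OUT={a@B7, b@B0, c@B6, d@B4, e@B1, e@B2}

Merge at B2: IN[B2] = OUT[B1] = {b@B0, c@B0, e@B1}
Applying B2's transfer function to that IN value gives OUT[B2] (row B2 above).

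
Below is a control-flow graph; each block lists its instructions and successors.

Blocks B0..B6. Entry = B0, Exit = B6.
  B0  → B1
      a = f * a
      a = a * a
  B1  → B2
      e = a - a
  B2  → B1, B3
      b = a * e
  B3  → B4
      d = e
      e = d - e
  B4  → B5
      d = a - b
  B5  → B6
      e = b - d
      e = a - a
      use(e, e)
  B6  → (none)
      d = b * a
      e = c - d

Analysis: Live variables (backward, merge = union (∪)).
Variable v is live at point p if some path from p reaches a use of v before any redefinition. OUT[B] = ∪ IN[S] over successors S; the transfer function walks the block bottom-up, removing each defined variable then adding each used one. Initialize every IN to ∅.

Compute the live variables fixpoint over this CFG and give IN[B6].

Converged values:
  B0:   IN={a, c, f}   OUT={a, c}
  B1:   IN={a, c}   OUT={a, c, e}
  B2:   IN={a, c, e}   OUT={a, b, c, e}
  B3:   IN={a, b, c, e}   OUT={a, b, c}
  B4:   IN={a, b, c}   OUT={a, b, c, d}
  B5:   IN={a, b, c, d}   OUT={a, b, c}
  B6:   IN={a, b, c}   OUT={}

B6 is the boundary node: OUT[B6] = {}
Applying B6's transfer function to that OUT value gives IN[B6] (row B6 above).

Answer: {a, b, c}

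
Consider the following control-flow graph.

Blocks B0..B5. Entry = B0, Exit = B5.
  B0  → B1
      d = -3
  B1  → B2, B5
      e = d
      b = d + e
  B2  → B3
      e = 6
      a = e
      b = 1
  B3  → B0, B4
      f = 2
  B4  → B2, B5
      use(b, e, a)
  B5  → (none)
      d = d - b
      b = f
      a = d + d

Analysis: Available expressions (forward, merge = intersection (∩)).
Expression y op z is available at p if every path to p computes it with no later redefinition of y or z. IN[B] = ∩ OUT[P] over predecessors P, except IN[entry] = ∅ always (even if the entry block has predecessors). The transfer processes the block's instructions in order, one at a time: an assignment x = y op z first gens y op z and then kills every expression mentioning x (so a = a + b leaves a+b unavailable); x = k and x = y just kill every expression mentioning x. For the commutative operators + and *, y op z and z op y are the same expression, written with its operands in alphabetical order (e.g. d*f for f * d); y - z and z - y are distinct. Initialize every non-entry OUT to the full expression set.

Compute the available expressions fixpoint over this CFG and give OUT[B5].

Converged values:
  B0:  IN={}  OUT={}
  B1:  IN={}  OUT={d+e}
  B2:  IN={}  OUT={}
  B3:  IN={}  OUT={}
  B4:  IN={}  OUT={}
  B5:  IN={}  OUT={d+d}

Merge at B5: IN[B5] = OUT[B1] ∩ OUT[B4] = {}
Applying B5's transfer function to that IN value gives OUT[B5] (row B5 above).

Answer: {d+d}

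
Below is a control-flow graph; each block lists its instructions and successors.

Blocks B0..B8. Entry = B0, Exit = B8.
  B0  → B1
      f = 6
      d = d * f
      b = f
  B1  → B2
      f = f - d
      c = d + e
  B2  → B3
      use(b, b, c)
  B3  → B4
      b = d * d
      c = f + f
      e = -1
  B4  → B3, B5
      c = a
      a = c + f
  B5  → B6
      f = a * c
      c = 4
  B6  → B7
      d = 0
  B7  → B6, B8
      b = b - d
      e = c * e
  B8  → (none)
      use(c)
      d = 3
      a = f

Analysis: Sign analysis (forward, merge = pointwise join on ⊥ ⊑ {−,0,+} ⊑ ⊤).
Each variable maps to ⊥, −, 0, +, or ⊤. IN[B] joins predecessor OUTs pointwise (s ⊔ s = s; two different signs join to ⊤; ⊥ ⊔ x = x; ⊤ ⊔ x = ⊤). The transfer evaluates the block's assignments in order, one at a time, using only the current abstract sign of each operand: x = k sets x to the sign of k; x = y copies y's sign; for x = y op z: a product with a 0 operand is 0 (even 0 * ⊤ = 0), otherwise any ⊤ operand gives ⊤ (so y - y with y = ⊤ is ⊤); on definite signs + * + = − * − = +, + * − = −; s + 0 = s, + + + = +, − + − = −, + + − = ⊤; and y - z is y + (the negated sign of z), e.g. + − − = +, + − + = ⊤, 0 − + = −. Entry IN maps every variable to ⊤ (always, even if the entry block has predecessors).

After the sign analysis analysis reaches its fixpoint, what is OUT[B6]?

Converged values:
  B0: | IN=(all ⊤) | OUT={b:+, f:+; rest ⊤}
  B1: | IN={b:+, f:+; rest ⊤} | OUT={b:+; rest ⊤}
  B2: | IN={b:+; rest ⊤} | OUT={b:+; rest ⊤}
  B3: | IN=(all ⊤) | OUT={e:-; rest ⊤}
  B4: | IN={e:-; rest ⊤} | OUT={e:-; rest ⊤}
  B5: | IN={e:-; rest ⊤} | OUT={c:+, e:-; rest ⊤}
  B6: | IN={c:+, e:-; rest ⊤} | OUT={c:+, d:0, e:-; rest ⊤}
  B7: | IN={c:+, d:0, e:-; rest ⊤} | OUT={c:+, d:0, e:-; rest ⊤}
  B8: | IN={c:+, d:0, e:-; rest ⊤} | OUT={c:+, d:+, e:-; rest ⊤}

Merge at B6: IN[B6] = OUT[B5] ⊔ OUT[B7] = {a: ⊤, b: ⊤, c: +, d: ⊤, e: -, f: ⊤}
Applying B6's transfer function to that IN value gives OUT[B6] (row B6 above).

Answer: {a: ⊤, b: ⊤, c: +, d: 0, e: -, f: ⊤}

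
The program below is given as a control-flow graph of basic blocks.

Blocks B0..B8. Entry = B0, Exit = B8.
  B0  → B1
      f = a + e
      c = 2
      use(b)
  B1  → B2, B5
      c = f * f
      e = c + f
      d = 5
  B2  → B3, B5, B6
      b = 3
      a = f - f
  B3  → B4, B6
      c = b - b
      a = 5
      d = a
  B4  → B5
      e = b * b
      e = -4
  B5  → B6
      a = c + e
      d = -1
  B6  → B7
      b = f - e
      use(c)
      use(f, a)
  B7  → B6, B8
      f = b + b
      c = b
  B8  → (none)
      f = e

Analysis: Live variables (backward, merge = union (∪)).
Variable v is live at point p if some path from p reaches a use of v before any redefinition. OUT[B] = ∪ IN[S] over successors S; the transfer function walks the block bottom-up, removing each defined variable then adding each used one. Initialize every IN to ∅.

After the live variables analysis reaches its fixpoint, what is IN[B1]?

Answer: {f}

Working:
Converged values:
  B0:   IN={a, b, e}   OUT={f}
  B1:   IN={f}   OUT={c, e, f}
  B2:   IN={c, e, f}   OUT={a, b, c, e, f}
  B3:   IN={b, e, f}   OUT={a, b, c, e, f}
  B4:   IN={b, c, f}   OUT={c, e, f}
  B5:   IN={c, e, f}   OUT={a, c, e, f}
  B6:   IN={a, c, e, f}   OUT={a, b, e}
  B7:   IN={a, b, e}   OUT={a, c, e, f}
  B8:   IN={e}   OUT={}

Merge at B1: OUT[B1] = IN[B2] ⊔ IN[B5] = {c, e, f}
Applying B1's transfer function to that OUT value gives IN[B1] (row B1 above).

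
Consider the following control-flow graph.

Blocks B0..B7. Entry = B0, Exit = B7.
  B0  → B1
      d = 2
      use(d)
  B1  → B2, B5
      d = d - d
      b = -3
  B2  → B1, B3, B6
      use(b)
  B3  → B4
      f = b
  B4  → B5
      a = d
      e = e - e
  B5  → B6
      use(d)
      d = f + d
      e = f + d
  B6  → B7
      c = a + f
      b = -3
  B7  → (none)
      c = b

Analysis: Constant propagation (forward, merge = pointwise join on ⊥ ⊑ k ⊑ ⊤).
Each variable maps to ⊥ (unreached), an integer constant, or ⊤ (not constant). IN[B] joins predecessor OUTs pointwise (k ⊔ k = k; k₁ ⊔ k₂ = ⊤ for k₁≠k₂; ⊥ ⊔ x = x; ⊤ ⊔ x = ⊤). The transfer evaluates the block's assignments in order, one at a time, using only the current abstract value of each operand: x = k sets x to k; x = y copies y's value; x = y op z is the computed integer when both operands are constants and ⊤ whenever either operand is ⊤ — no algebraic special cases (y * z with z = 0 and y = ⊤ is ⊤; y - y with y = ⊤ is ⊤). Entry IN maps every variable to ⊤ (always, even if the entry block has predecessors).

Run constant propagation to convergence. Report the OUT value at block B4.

Per-block solution:
  B0: | IN=(all ⊤) | OUT={d:2; rest ⊤}
  B1: | IN=(all ⊤) | OUT={b:-3; rest ⊤}
  B2: | IN={b:-3; rest ⊤} | OUT={b:-3; rest ⊤}
  B3: | IN={b:-3; rest ⊤} | OUT={b:-3, f:-3; rest ⊤}
  B4: | IN={b:-3, f:-3; rest ⊤} | OUT={b:-3, f:-3; rest ⊤}
  B5: | IN={b:-3; rest ⊤} | OUT={b:-3; rest ⊤}
  B6: | IN={b:-3; rest ⊤} | OUT={b:-3; rest ⊤}
  B7: | IN={b:-3; rest ⊤} | OUT={b:-3, c:-3; rest ⊤}

Merge at B4: IN[B4] = OUT[B3] = {a: ⊤, b: -3, c: ⊤, d: ⊤, e: ⊤, f: -3}
Applying B4's transfer function to that IN value gives OUT[B4] (row B4 above).

Answer: {a: ⊤, b: -3, c: ⊤, d: ⊤, e: ⊤, f: -3}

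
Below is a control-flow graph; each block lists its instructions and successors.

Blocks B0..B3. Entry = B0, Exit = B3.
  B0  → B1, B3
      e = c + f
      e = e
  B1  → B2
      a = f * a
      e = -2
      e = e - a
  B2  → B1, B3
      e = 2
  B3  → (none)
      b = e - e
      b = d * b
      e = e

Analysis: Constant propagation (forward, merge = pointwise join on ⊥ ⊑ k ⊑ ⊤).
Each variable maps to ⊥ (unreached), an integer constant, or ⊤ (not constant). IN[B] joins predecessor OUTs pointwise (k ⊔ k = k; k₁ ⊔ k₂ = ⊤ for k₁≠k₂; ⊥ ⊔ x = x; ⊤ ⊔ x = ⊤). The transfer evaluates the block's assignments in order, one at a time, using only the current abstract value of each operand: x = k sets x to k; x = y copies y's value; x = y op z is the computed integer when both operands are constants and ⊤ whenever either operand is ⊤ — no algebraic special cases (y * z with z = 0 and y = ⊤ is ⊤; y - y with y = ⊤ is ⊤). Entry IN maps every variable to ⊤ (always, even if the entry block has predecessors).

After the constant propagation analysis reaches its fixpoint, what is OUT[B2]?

Per-block solution:
  B0: | IN=(all ⊤) | OUT=(all ⊤)
  B1: | IN=(all ⊤) | OUT=(all ⊤)
  B2: | IN=(all ⊤) | OUT={e:2; rest ⊤}
  B3: | IN=(all ⊤) | OUT=(all ⊤)

Merge at B2: IN[B2] = OUT[B1] = {a: ⊤, b: ⊤, c: ⊤, d: ⊤, e: ⊤, f: ⊤}
Applying B2's transfer function to that IN value gives OUT[B2] (row B2 above).

Answer: {a: ⊤, b: ⊤, c: ⊤, d: ⊤, e: 2, f: ⊤}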